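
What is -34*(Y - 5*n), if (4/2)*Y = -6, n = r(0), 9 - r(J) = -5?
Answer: 2482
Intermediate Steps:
r(J) = 14 (r(J) = 9 - 1*(-5) = 9 + 5 = 14)
n = 14
Y = -3 (Y = (1/2)*(-6) = -3)
-34*(Y - 5*n) = -34*(-3 - 5*14) = -34*(-3 - 70) = -34*(-73) = 2482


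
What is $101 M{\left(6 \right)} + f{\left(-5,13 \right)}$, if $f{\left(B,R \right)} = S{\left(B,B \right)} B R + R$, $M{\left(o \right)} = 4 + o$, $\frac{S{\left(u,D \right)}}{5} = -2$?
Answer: $1673$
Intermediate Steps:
$S{\left(u,D \right)} = -10$ ($S{\left(u,D \right)} = 5 \left(-2\right) = -10$)
$f{\left(B,R \right)} = R - 10 B R$ ($f{\left(B,R \right)} = - 10 B R + R = R - 10 B R$)
$101 M{\left(6 \right)} + f{\left(-5,13 \right)} = 101 \left(4 + 6\right) + 13 \left(1 - -50\right) = 101 \cdot 10 + 13 \left(1 + 50\right) = 1010 + 13 \cdot 51 = 1010 + 663 = 1673$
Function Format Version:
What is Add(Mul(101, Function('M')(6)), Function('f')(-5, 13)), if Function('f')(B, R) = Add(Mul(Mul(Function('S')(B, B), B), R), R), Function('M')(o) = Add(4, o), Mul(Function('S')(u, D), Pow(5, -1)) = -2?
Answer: 1673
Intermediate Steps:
Function('S')(u, D) = -10 (Function('S')(u, D) = Mul(5, -2) = -10)
Function('f')(B, R) = Add(R, Mul(-10, B, R)) (Function('f')(B, R) = Add(Mul(Mul(-10, B), R), R) = Add(Mul(-10, B, R), R) = Add(R, Mul(-10, B, R)))
Add(Mul(101, Function('M')(6)), Function('f')(-5, 13)) = Add(Mul(101, Add(4, 6)), Mul(13, Add(1, Mul(-10, -5)))) = Add(Mul(101, 10), Mul(13, Add(1, 50))) = Add(1010, Mul(13, 51)) = Add(1010, 663) = 1673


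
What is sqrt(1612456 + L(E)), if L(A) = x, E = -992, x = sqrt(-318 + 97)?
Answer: sqrt(1612456 + I*sqrt(221)) ≈ 1269.8 + 0.006*I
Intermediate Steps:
x = I*sqrt(221) (x = sqrt(-221) = I*sqrt(221) ≈ 14.866*I)
L(A) = I*sqrt(221)
sqrt(1612456 + L(E)) = sqrt(1612456 + I*sqrt(221))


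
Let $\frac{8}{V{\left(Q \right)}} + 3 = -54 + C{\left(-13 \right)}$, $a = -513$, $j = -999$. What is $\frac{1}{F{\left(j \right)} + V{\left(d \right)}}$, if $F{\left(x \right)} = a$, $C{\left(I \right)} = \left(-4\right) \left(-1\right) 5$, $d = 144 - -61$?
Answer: $- \frac{37}{18989} \approx -0.0019485$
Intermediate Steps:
$d = 205$ ($d = 144 + 61 = 205$)
$C{\left(I \right)} = 20$ ($C{\left(I \right)} = 4 \cdot 5 = 20$)
$V{\left(Q \right)} = - \frac{8}{37}$ ($V{\left(Q \right)} = \frac{8}{-3 + \left(-54 + 20\right)} = \frac{8}{-3 - 34} = \frac{8}{-37} = 8 \left(- \frac{1}{37}\right) = - \frac{8}{37}$)
$F{\left(x \right)} = -513$
$\frac{1}{F{\left(j \right)} + V{\left(d \right)}} = \frac{1}{-513 - \frac{8}{37}} = \frac{1}{- \frac{18989}{37}} = - \frac{37}{18989}$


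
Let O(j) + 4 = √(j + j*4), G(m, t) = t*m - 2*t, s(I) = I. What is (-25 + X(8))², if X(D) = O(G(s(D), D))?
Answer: 1081 - 232*√15 ≈ 182.47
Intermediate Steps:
G(m, t) = -2*t + m*t (G(m, t) = m*t - 2*t = -2*t + m*t)
O(j) = -4 + √5*√j (O(j) = -4 + √(j + j*4) = -4 + √(j + 4*j) = -4 + √(5*j) = -4 + √5*√j)
X(D) = -4 + √5*√(D*(-2 + D))
(-25 + X(8))² = (-25 + (-4 + √5*√(8*(-2 + 8))))² = (-25 + (-4 + √5*√(8*6)))² = (-25 + (-4 + √5*√48))² = (-25 + (-4 + √5*(4*√3)))² = (-25 + (-4 + 4*√15))² = (-29 + 4*√15)²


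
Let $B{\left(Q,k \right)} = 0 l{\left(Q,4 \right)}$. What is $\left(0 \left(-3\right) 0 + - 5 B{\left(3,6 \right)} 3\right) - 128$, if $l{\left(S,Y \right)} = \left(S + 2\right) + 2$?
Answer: $-128$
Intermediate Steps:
$l{\left(S,Y \right)} = 4 + S$ ($l{\left(S,Y \right)} = \left(2 + S\right) + 2 = 4 + S$)
$B{\left(Q,k \right)} = 0$ ($B{\left(Q,k \right)} = 0 \left(4 + Q\right) = 0$)
$\left(0 \left(-3\right) 0 + - 5 B{\left(3,6 \right)} 3\right) - 128 = \left(0 \left(-3\right) 0 + \left(-5\right) 0 \cdot 3\right) - 128 = \left(0 \cdot 0 + 0 \cdot 3\right) - 128 = \left(0 + 0\right) - 128 = 0 - 128 = -128$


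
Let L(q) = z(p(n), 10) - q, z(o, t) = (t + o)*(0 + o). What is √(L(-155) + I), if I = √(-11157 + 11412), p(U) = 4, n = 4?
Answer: √(211 + √255) ≈ 15.065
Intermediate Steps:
z(o, t) = o*(o + t) (z(o, t) = (o + t)*o = o*(o + t))
L(q) = 56 - q (L(q) = 4*(4 + 10) - q = 4*14 - q = 56 - q)
I = √255 ≈ 15.969
√(L(-155) + I) = √((56 - 1*(-155)) + √255) = √((56 + 155) + √255) = √(211 + √255)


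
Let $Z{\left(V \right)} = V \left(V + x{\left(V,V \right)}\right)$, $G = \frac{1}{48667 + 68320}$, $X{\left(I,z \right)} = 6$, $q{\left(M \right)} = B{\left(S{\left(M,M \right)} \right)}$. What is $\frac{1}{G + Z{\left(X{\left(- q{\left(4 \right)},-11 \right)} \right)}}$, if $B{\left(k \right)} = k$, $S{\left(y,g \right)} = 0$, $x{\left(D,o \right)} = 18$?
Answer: $\frac{116987}{16846129} \approx 0.0069444$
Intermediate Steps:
$q{\left(M \right)} = 0$
$G = \frac{1}{116987} \approx 8.548 \cdot 10^{-6}$
$Z{\left(V \right)} = V \left(18 + V\right)$ ($Z{\left(V \right)} = V \left(V + 18\right) = V \left(18 + V\right)$)
$\frac{1}{G + Z{\left(X{\left(- q{\left(4 \right)},-11 \right)} \right)}} = \frac{1}{\frac{1}{116987} + 6 \left(18 + 6\right)} = \frac{1}{\frac{1}{116987} + 6 \cdot 24} = \frac{1}{\frac{1}{116987} + 144} = \frac{1}{\frac{16846129}{116987}} = \frac{116987}{16846129}$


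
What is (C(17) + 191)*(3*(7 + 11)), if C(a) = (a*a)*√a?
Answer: 10314 + 15606*√17 ≈ 74659.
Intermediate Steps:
C(a) = a^(5/2) (C(a) = a²*√a = a^(5/2))
(C(17) + 191)*(3*(7 + 11)) = (17^(5/2) + 191)*(3*(7 + 11)) = (289*√17 + 191)*(3*18) = (191 + 289*√17)*54 = 10314 + 15606*√17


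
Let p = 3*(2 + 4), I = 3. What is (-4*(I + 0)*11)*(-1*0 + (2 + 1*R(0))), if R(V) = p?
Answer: -2640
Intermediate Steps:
p = 18 (p = 3*6 = 18)
R(V) = 18
(-4*(I + 0)*11)*(-1*0 + (2 + 1*R(0))) = (-4*(3 + 0)*11)*(-1*0 + (2 + 1*18)) = (-4*3*11)*(0 + (2 + 18)) = (-12*11)*(0 + 20) = -132*20 = -2640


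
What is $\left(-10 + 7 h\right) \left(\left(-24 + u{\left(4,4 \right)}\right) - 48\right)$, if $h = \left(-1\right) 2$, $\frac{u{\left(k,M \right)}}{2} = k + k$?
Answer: $1344$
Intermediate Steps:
$u{\left(k,M \right)} = 4 k$ ($u{\left(k,M \right)} = 2 \left(k + k\right) = 2 \cdot 2 k = 4 k$)
$h = -2$
$\left(-10 + 7 h\right) \left(\left(-24 + u{\left(4,4 \right)}\right) - 48\right) = \left(-10 + 7 \left(-2\right)\right) \left(\left(-24 + 4 \cdot 4\right) - 48\right) = \left(-10 - 14\right) \left(\left(-24 + 16\right) - 48\right) = - 24 \left(-8 - 48\right) = \left(-24\right) \left(-56\right) = 1344$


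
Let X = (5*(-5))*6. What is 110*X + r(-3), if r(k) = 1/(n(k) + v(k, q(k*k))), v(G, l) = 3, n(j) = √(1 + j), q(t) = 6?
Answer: (-16500*√2 + 49499*I)/(√2 - 3*I) ≈ -16500.0 - 0.12857*I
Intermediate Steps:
X = -150 (X = -25*6 = -150)
r(k) = 1/(3 + √(1 + k)) (r(k) = 1/(√(1 + k) + 3) = 1/(3 + √(1 + k)))
110*X + r(-3) = 110*(-150) + 1/(3 + √(1 - 3)) = -16500 + 1/(3 + √(-2)) = -16500 + 1/(3 + I*√2)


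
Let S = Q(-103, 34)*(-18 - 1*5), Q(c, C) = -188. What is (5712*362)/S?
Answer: 516936/1081 ≈ 478.20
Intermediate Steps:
S = 4324 (S = -188*(-18 - 1*5) = -188*(-18 - 5) = -188*(-23) = 4324)
(5712*362)/S = (5712*362)/4324 = 2067744*(1/4324) = 516936/1081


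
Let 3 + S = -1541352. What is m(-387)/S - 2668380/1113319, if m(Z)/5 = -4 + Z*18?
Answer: -814824337550/343203961449 ≈ -2.3742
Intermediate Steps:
S = -1541355 (S = -3 - 1541352 = -1541355)
m(Z) = -20 + 90*Z (m(Z) = 5*(-4 + Z*18) = 5*(-4 + 18*Z) = -20 + 90*Z)
m(-387)/S - 2668380/1113319 = (-20 + 90*(-387))/(-1541355) - 2668380/1113319 = (-20 - 34830)*(-1/1541355) - 2668380*1/1113319 = -34850*(-1/1541355) - 2668380/1113319 = 6970/308271 - 2668380/1113319 = -814824337550/343203961449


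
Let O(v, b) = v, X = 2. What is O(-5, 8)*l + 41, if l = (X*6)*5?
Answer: -259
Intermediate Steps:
l = 60 (l = (2*6)*5 = 12*5 = 60)
O(-5, 8)*l + 41 = -5*60 + 41 = -300 + 41 = -259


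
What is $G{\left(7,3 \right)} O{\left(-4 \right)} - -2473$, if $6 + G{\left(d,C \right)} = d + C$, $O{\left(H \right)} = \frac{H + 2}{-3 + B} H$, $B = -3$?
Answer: $\frac{7403}{3} \approx 2467.7$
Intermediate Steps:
$O{\left(H \right)} = H \left(- \frac{1}{3} - \frac{H}{6}\right)$ ($O{\left(H \right)} = \frac{H + 2}{-3 - 3} H = \frac{2 + H}{-6} H = \left(2 + H\right) \left(- \frac{1}{6}\right) H = \left(- \frac{1}{3} - \frac{H}{6}\right) H = H \left(- \frac{1}{3} - \frac{H}{6}\right)$)
$G{\left(d,C \right)} = -6 + C + d$ ($G{\left(d,C \right)} = -6 + \left(d + C\right) = -6 + \left(C + d\right) = -6 + C + d$)
$G{\left(7,3 \right)} O{\left(-4 \right)} - -2473 = \left(-6 + 3 + 7\right) \left(\left(- \frac{1}{6}\right) \left(-4\right) \left(2 - 4\right)\right) - -2473 = 4 \left(\left(- \frac{1}{6}\right) \left(-4\right) \left(-2\right)\right) + 2473 = 4 \left(- \frac{4}{3}\right) + 2473 = - \frac{16}{3} + 2473 = \frac{7403}{3}$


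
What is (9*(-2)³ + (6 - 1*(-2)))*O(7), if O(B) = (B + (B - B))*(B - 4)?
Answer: -1344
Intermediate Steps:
O(B) = B*(-4 + B) (O(B) = (B + 0)*(-4 + B) = B*(-4 + B))
(9*(-2)³ + (6 - 1*(-2)))*O(7) = (9*(-2)³ + (6 - 1*(-2)))*(7*(-4 + 7)) = (9*(-8) + (6 + 2))*(7*3) = (-72 + 8)*21 = -64*21 = -1344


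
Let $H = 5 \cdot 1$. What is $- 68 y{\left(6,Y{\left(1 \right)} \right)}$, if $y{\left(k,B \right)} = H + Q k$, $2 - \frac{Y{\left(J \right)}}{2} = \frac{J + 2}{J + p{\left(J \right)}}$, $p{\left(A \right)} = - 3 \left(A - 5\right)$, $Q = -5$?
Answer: $1700$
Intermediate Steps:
$p{\left(A \right)} = 15 - 3 A$ ($p{\left(A \right)} = - 3 \left(-5 + A\right) = 15 - 3 A$)
$H = 5$
$Y{\left(J \right)} = 4 - \frac{2 \left(2 + J\right)}{15 - 2 J}$ ($Y{\left(J \right)} = 4 - 2 \frac{J + 2}{J - \left(-15 + 3 J\right)} = 4 - 2 \frac{2 + J}{15 - 2 J} = 4 - \frac{2 \left(2 + J\right)}{15 - 2 J}$)
$y{\left(k,B \right)} = 5 - 5 k$
$- 68 y{\left(6,Y{\left(1 \right)} \right)} = - 68 \left(5 - 30\right) = \left(-68\right) \left(-25\right) = 1700$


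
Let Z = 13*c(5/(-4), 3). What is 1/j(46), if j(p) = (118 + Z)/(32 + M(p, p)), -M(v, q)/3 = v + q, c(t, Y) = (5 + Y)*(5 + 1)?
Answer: -122/371 ≈ -0.32884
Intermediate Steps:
c(t, Y) = 30 + 6*Y (c(t, Y) = (5 + Y)*6 = 30 + 6*Y)
M(v, q) = -3*q - 3*v (M(v, q) = -3*(v + q) = -3*(q + v) = -3*q - 3*v)
Z = 624 (Z = 13*(30 + 6*3) = 13*(30 + 18) = 13*48 = 624)
j(p) = 742/(32 - 6*p) (j(p) = (118 + 624)/(32 + (-3*p - 3*p)) = 742/(32 - 6*p))
1/j(46) = 1/(371/(16 - 3*46)) = 1/(371/(16 - 138)) = 1/(371/(-122)) = 1/(371*(-1/122)) = 1/(-371/122) = -122/371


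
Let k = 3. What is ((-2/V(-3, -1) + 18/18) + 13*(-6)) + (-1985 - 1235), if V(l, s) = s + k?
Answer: -3298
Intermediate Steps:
V(l, s) = 3 + s (V(l, s) = s + 3 = 3 + s)
((-2/V(-3, -1) + 18/18) + 13*(-6)) + (-1985 - 1235) = ((-2/(3 - 1) + 18/18) + 13*(-6)) + (-1985 - 1235) = ((-2/2 + 18*(1/18)) - 78) - 3220 = ((-2*½ + 1) - 78) - 3220 = ((-1 + 1) - 78) - 3220 = (0 - 78) - 3220 = -78 - 3220 = -3298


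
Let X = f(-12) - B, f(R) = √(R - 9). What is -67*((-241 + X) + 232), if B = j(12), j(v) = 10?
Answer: 1273 - 67*I*√21 ≈ 1273.0 - 307.03*I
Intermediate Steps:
B = 10
f(R) = √(-9 + R)
X = -10 + I*√21 (X = √(-9 - 12) - 1*10 = √(-21) - 10 = I*√21 - 10 = -10 + I*√21 ≈ -10.0 + 4.5826*I)
-67*((-241 + X) + 232) = -67*((-241 + (-10 + I*√21)) + 232) = -67*((-251 + I*√21) + 232) = -67*(-19 + I*√21) = 1273 - 67*I*√21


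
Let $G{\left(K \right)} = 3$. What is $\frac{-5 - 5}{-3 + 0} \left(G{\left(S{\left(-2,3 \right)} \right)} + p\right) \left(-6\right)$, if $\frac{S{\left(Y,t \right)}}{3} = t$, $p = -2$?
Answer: $-20$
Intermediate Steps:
$S{\left(Y,t \right)} = 3 t$
$\frac{-5 - 5}{-3 + 0} \left(G{\left(S{\left(-2,3 \right)} \right)} + p\right) \left(-6\right) = \frac{-5 - 5}{-3 + 0} \left(3 - 2\right) \left(-6\right) = - \frac{10}{-3} \cdot 1 \left(-6\right) = \left(-10\right) \left(- \frac{1}{3}\right) 1 \left(-6\right) = \frac{10}{3} \cdot 1 \left(-6\right) = \frac{10}{3} \left(-6\right) = -20$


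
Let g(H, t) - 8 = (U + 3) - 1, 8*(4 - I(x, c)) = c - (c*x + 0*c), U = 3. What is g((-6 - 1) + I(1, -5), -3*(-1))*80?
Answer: 1040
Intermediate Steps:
I(x, c) = 4 - c/8 + c*x/8 (I(x, c) = 4 - (c - (c*x + 0*c))/8 = 4 - (c - (c*x + 0))/8 = 4 - (c - c*x)/8 = 4 + (-c/8 + c*x/8) = 4 - c/8 + c*x/8)
g(H, t) = 13 (g(H, t) = 8 + ((3 + 3) - 1) = 8 + (6 - 1) = 8 + 5 = 13)
g((-6 - 1) + I(1, -5), -3*(-1))*80 = 13*80 = 1040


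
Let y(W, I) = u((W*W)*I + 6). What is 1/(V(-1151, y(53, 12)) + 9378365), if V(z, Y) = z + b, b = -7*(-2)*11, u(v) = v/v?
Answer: 1/9377368 ≈ 1.0664e-7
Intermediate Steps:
u(v) = 1
y(W, I) = 1
b = 154 (b = 14*11 = 154)
V(z, Y) = 154 + z (V(z, Y) = z + 154 = 154 + z)
1/(V(-1151, y(53, 12)) + 9378365) = 1/((154 - 1151) + 9378365) = 1/(-997 + 9378365) = 1/9377368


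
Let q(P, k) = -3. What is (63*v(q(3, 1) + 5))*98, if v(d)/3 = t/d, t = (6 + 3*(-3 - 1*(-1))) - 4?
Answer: -37044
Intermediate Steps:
t = -4 (t = (6 + 3*(-3 + 1)) - 4 = (6 + 3*(-2)) - 4 = (6 - 6) - 4 = 0 - 4 = -4)
v(d) = -12/d (v(d) = 3*(-4/d) = -12/d)
(63*v(q(3, 1) + 5))*98 = (63*(-12/(-3 + 5)))*98 = (63*(-12/2))*98 = (63*(-12*½))*98 = (63*(-6))*98 = -378*98 = -37044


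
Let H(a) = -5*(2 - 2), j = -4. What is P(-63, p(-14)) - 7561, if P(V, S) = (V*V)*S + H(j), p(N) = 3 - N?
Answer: 59912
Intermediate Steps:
H(a) = 0 (H(a) = -5*0 = 0)
P(V, S) = S*V² (P(V, S) = (V*V)*S + 0 = V²*S + 0 = S*V² + 0 = S*V²)
P(-63, p(-14)) - 7561 = (3 - 1*(-14))*(-63)² - 7561 = (3 + 14)*3969 - 7561 = 17*3969 - 7561 = 67473 - 7561 = 59912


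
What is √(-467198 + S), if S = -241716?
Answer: I*√708914 ≈ 841.97*I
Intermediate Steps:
√(-467198 + S) = √(-467198 - 241716) = √(-708914) = I*√708914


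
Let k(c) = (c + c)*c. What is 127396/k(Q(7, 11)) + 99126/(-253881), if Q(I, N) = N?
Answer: 1795524188/3413289 ≈ 526.04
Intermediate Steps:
k(c) = 2*c**2 (k(c) = (2*c)*c = 2*c**2)
127396/k(Q(7, 11)) + 99126/(-253881) = 127396/((2*11**2)) + 99126/(-253881) = 127396/((2*121)) + 99126*(-1/253881) = 127396/242 - 11014/28209 = 127396*(1/242) - 11014/28209 = 63698/121 - 11014/28209 = 1795524188/3413289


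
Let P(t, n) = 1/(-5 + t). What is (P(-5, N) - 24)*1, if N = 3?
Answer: -241/10 ≈ -24.100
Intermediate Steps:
(P(-5, N) - 24)*1 = (1/(-5 - 5) - 24)*1 = (1/(-10) - 24)*1 = (-⅒ - 24)*1 = -241/10*1 = -241/10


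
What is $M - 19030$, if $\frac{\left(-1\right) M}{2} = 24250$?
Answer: $-67530$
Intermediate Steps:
$M = -48500$ ($M = \left(-2\right) 24250 = -48500$)
$M - 19030 = -48500 - 19030 = -67530$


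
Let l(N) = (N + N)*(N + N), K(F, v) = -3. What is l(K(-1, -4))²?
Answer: 1296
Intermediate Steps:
l(N) = 4*N² (l(N) = (2*N)*(2*N) = 4*N²)
l(K(-1, -4))² = (4*(-3)²)² = (4*9)² = 36² = 1296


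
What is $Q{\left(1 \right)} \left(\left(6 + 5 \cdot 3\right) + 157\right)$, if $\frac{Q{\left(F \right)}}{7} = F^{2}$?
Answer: $1246$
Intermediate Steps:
$Q{\left(F \right)} = 7 F^{2}$
$Q{\left(1 \right)} \left(\left(6 + 5 \cdot 3\right) + 157\right) = 7 \cdot 1^{2} \left(\left(6 + 5 \cdot 3\right) + 157\right) = 7 \cdot 1 \left(\left(6 + 15\right) + 157\right) = 7 \left(21 + 157\right) = 7 \cdot 178 = 1246$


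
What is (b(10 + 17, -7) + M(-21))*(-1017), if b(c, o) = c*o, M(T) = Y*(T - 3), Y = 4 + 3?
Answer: 363069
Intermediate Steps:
Y = 7
M(T) = -21 + 7*T (M(T) = 7*(T - 3) = 7*(-3 + T) = -21 + 7*T)
(b(10 + 17, -7) + M(-21))*(-1017) = ((10 + 17)*(-7) + (-21 + 7*(-21)))*(-1017) = (27*(-7) + (-21 - 147))*(-1017) = (-189 - 168)*(-1017) = -357*(-1017) = 363069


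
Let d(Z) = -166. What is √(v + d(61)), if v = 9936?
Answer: √9770 ≈ 98.843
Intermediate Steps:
√(v + d(61)) = √(9936 - 166) = √9770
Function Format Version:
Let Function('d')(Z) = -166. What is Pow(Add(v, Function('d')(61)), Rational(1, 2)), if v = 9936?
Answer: Pow(9770, Rational(1, 2)) ≈ 98.843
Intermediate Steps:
Pow(Add(v, Function('d')(61)), Rational(1, 2)) = Pow(Add(9936, -166), Rational(1, 2)) = Pow(9770, Rational(1, 2))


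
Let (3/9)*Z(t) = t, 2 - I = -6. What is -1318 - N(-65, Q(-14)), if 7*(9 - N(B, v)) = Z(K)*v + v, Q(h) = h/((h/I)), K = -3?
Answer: -9353/7 ≈ -1336.1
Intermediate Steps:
I = 8 (I = 2 - 1*(-6) = 2 + 6 = 8)
Z(t) = 3*t
Q(h) = 8 (Q(h) = h/((h/8)) = h*(8/h) = 8)
N(B, v) = 9 + 8*v/7 (N(B, v) = 9 - ((3*(-3))*v + v)/7 = 9 - (-9*v + v)/7 = 9 - (-8)*v/7 = 9 + 8*v/7)
-1318 - N(-65, Q(-14)) = -1318 - (9 + (8/7)*8) = -1318 - (9 + 64/7) = -1318 - 1*127/7 = -1318 - 127/7 = -9353/7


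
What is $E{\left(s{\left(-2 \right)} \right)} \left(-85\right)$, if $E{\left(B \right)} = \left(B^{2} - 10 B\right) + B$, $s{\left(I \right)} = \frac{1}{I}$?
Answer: $- \frac{1615}{4} \approx -403.75$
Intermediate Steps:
$E{\left(B \right)} = B^{2} - 9 B$
$E{\left(s{\left(-2 \right)} \right)} \left(-85\right) = \frac{-9 + \frac{1}{-2}}{-2} \left(-85\right) = - \frac{-9 - \frac{1}{2}}{2} \left(-85\right) = \left(- \frac{1}{2}\right) \left(- \frac{19}{2}\right) \left(-85\right) = \frac{19}{4} \left(-85\right) = - \frac{1615}{4}$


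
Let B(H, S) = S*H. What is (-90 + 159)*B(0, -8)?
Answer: 0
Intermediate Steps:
B(H, S) = H*S
(-90 + 159)*B(0, -8) = (-90 + 159)*(0*(-8)) = 69*0 = 0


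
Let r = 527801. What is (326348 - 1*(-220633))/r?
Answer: 546981/527801 ≈ 1.0363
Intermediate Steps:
(326348 - 1*(-220633))/r = (326348 - 1*(-220633))/527801 = (326348 + 220633)*(1/527801) = 546981*(1/527801) = 546981/527801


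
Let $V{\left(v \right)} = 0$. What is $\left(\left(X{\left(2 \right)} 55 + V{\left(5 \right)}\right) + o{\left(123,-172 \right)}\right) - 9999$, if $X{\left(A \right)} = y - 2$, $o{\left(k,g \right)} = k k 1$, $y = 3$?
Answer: $5185$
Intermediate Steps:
$o{\left(k,g \right)} = k^{2}$ ($o{\left(k,g \right)} = k^{2} \cdot 1 = k^{2}$)
$X{\left(A \right)} = 1$ ($X{\left(A \right)} = 3 - 2 = 1$)
$\left(\left(X{\left(2 \right)} 55 + V{\left(5 \right)}\right) + o{\left(123,-172 \right)}\right) - 9999 = \left(\left(1 \cdot 55 + 0\right) + 123^{2}\right) - 9999 = \left(\left(55 + 0\right) + 15129\right) - 9999 = \left(55 + 15129\right) - 9999 = 15184 - 9999 = 5185$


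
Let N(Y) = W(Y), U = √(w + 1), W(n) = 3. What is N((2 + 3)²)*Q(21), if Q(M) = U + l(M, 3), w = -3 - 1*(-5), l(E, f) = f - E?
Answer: -54 + 3*√3 ≈ -48.804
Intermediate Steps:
w = 2 (w = -3 + 5 = 2)
U = √3 (U = √(2 + 1) = √3 ≈ 1.7320)
N(Y) = 3
Q(M) = 3 + √3 - M (Q(M) = √3 + (3 - M) = 3 + √3 - M)
N((2 + 3)²)*Q(21) = 3*(3 + √3 - 1*21) = 3*(3 + √3 - 21) = 3*(-18 + √3) = -54 + 3*√3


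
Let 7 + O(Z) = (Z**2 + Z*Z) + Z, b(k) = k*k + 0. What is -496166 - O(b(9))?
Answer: -509362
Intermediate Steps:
b(k) = k**2 (b(k) = k**2 + 0 = k**2)
O(Z) = -7 + Z + 2*Z**2 (O(Z) = -7 + ((Z**2 + Z*Z) + Z) = -7 + ((Z**2 + Z**2) + Z) = -7 + (2*Z**2 + Z) = -7 + (Z + 2*Z**2) = -7 + Z + 2*Z**2)
-496166 - O(b(9)) = -496166 - (-7 + 9**2 + 2*(9**2)**2) = -496166 - (-7 + 81 + 2*81**2) = -496166 - (-7 + 81 + 2*6561) = -496166 - (-7 + 81 + 13122) = -496166 - 1*13196 = -496166 - 13196 = -509362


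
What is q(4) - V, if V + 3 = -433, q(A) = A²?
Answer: 452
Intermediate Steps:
V = -436 (V = -3 - 433 = -436)
q(4) - V = 4² - 1*(-436) = 16 + 436 = 452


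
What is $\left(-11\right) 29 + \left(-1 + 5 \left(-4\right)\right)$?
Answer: $-340$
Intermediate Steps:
$\left(-11\right) 29 + \left(-1 + 5 \left(-4\right)\right) = -319 - 21 = -340$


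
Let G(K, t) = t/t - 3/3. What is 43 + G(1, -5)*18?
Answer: 43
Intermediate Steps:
G(K, t) = 0 (G(K, t) = 1 - 3*⅓ = 1 - 1 = 0)
43 + G(1, -5)*18 = 43 + 0*18 = 43 + 0 = 43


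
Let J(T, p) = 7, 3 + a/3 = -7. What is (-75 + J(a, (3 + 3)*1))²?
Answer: 4624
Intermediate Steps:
a = -30 (a = -9 + 3*(-7) = -9 - 21 = -30)
(-75 + J(a, (3 + 3)*1))² = (-75 + 7)² = (-68)² = 4624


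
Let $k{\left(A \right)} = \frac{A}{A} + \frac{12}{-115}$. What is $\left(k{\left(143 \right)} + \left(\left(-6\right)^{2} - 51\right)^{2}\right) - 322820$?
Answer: $- \frac{37098322}{115} \approx -3.2259 \cdot 10^{5}$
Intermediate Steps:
$k{\left(A \right)} = \frac{103}{115}$ ($k{\left(A \right)} = 1 + 12 \left(- \frac{1}{115}\right) = 1 - \frac{12}{115} = \frac{103}{115}$)
$\left(k{\left(143 \right)} + \left(\left(-6\right)^{2} - 51\right)^{2}\right) - 322820 = \left(\frac{103}{115} + \left(\left(-6\right)^{2} - 51\right)^{2}\right) - 322820 = \left(\frac{103}{115} + \left(36 - 51\right)^{2}\right) - 322820 = \left(\frac{103}{115} + \left(-15\right)^{2}\right) - 322820 = \left(\frac{103}{115} + 225\right) - 322820 = \frac{25978}{115} - 322820 = - \frac{37098322}{115}$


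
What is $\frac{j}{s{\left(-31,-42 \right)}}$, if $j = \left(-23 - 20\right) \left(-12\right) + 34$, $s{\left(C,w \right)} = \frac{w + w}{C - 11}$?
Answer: $275$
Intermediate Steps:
$s{\left(C,w \right)} = \frac{2 w}{-11 + C}$
$j = 550$ ($j = \left(-23 - 20\right) \left(-12\right) + 34 = \left(-43\right) \left(-12\right) + 34 = 516 + 34 = 550$)
$\frac{j}{s{\left(-31,-42 \right)}} = \frac{550}{2 \left(-42\right) \frac{1}{-11 - 31}} = \frac{550}{2 \left(-42\right) \frac{1}{-42}} = \frac{550}{2 \left(-42\right) \left(- \frac{1}{42}\right)} = \frac{550}{2} = 550 \cdot \frac{1}{2} = 275$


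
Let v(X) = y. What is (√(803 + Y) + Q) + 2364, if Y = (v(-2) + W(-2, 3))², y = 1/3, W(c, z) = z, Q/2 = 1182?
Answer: 4728 + √7327/3 ≈ 4756.5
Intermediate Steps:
Q = 2364 (Q = 2*1182 = 2364)
y = ⅓ ≈ 0.33333
v(X) = ⅓
Y = 100/9 (Y = (⅓ + 3)² = (10/3)² = 100/9 ≈ 11.111)
(√(803 + Y) + Q) + 2364 = (√(803 + 100/9) + 2364) + 2364 = (√(7327/9) + 2364) + 2364 = (√7327/3 + 2364) + 2364 = (2364 + √7327/3) + 2364 = 4728 + √7327/3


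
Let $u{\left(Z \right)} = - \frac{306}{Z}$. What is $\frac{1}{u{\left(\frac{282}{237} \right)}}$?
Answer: $- \frac{47}{12087} \approx -0.0038885$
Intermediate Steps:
$\frac{1}{u{\left(\frac{282}{237} \right)}} = \frac{1}{\left(-306\right) \frac{1}{282 \cdot \frac{1}{237}}} = \frac{1}{\left(-306\right) \frac{1}{\frac{94}{79}}} = \frac{1}{\left(-306\right) \frac{79}{94}} = \frac{1}{- \frac{12087}{47}} = - \frac{47}{12087}$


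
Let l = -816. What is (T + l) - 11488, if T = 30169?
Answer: 17865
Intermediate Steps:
(T + l) - 11488 = (30169 - 816) - 11488 = 29353 - 11488 = 17865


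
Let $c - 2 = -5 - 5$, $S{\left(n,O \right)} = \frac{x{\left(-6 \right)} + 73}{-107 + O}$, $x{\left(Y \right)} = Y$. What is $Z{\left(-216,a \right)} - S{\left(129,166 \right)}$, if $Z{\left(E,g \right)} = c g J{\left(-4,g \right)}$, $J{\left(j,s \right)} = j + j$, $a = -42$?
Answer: $- \frac{158659}{59} \approx -2689.1$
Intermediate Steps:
$S{\left(n,O \right)} = \frac{67}{-107 + O}$ ($S{\left(n,O \right)} = \frac{-6 + 73}{-107 + O} = \frac{67}{-107 + O}$)
$c = -8$ ($c = 2 - 10 = -8$)
$J{\left(j,s \right)} = 2 j$
$Z{\left(E,g \right)} = 64 g$ ($Z{\left(E,g \right)} = - 8 g 2 \left(-4\right) = - 8 g \left(-8\right) = 64 g$)
$Z{\left(-216,a \right)} - S{\left(129,166 \right)} = 64 \left(-42\right) - \frac{67}{-107 + 166} = -2688 - \frac{67}{59} = - \frac{158659}{59}$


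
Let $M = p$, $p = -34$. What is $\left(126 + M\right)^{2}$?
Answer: $8464$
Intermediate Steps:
$M = -34$
$\left(126 + M\right)^{2} = \left(126 - 34\right)^{2} = 92^{2} = 8464$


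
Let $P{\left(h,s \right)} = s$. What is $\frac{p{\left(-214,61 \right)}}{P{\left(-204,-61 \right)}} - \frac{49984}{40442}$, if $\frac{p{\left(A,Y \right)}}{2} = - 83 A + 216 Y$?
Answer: $- \frac{1252719108}{1233481} \approx -1015.6$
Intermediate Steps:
$p{\left(A,Y \right)} = - 166 A + 432 Y$ ($p{\left(A,Y \right)} = 2 \left(- 83 A + 216 Y\right) = - 166 A + 432 Y$)
$\frac{p{\left(-214,61 \right)}}{P{\left(-204,-61 \right)}} - \frac{49984}{40442} = \frac{\left(-166\right) \left(-214\right) + 432 \cdot 61}{-61} - \frac{49984}{40442} = \left(35524 + 26352\right) \left(- \frac{1}{61}\right) - \frac{24992}{20221} = 61876 \left(- \frac{1}{61}\right) - \frac{24992}{20221} = - \frac{61876}{61} - \frac{24992}{20221} = - \frac{1252719108}{1233481}$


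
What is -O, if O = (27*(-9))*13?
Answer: 3159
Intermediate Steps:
O = -3159 (O = -243*13 = -3159)
-O = -1*(-3159) = 3159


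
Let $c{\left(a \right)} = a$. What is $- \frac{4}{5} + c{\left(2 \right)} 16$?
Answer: $\frac{156}{5} \approx 31.2$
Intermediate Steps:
$- \frac{4}{5} + c{\left(2 \right)} 16 = - \frac{4}{5} + 2 \cdot 16 = \left(-4\right) \frac{1}{5} + 32 = - \frac{4}{5} + 32 = \frac{156}{5}$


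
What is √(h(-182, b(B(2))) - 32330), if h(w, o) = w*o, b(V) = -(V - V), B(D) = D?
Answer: I*√32330 ≈ 179.81*I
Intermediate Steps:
b(V) = 0 (b(V) = -1*0 = 0)
h(w, o) = o*w
√(h(-182, b(B(2))) - 32330) = √(0*(-182) - 32330) = √(0 - 32330) = √(-32330) = I*√32330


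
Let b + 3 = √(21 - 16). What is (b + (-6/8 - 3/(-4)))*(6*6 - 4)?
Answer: -96 + 32*√5 ≈ -24.446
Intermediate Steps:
b = -3 + √5 (b = -3 + √(21 - 16) = -3 + √5 ≈ -0.76393)
(b + (-6/8 - 3/(-4)))*(6*6 - 4) = ((-3 + √5) + (-6/8 - 3/(-4)))*(6*6 - 4) = ((-3 + √5) + (-6*⅛ - 3*(-¼)))*(36 - 4) = ((-3 + √5) + (-¾ + ¾))*32 = ((-3 + √5) + 0)*32 = (-3 + √5)*32 = -96 + 32*√5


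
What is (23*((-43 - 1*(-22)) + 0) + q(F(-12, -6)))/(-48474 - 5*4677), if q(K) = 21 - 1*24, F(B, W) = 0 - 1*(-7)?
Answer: 162/23953 ≈ 0.0067632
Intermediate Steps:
F(B, W) = 7 (F(B, W) = 0 + 7 = 7)
q(K) = -3 (q(K) = 21 - 24 = -3)
(23*((-43 - 1*(-22)) + 0) + q(F(-12, -6)))/(-48474 - 5*4677) = (23*((-43 - 1*(-22)) + 0) - 3)/(-48474 - 5*4677) = (23*((-43 + 22) + 0) - 3)/(-48474 - 23385) = (23*(-21 + 0) - 3)/(-71859) = (23*(-21) - 3)*(-1/71859) = (-483 - 3)*(-1/71859) = -486*(-1/71859) = 162/23953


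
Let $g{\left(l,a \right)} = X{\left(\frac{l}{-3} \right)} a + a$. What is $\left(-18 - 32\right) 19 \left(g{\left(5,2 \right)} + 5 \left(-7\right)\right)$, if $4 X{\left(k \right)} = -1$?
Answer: $31825$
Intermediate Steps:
$X{\left(k \right)} = - \frac{1}{4}$ ($X{\left(k \right)} = \frac{1}{4} \left(-1\right) = - \frac{1}{4}$)
$g{\left(l,a \right)} = \frac{3 a}{4}$ ($g{\left(l,a \right)} = - \frac{a}{4} + a = \frac{3 a}{4}$)
$\left(-18 - 32\right) 19 \left(g{\left(5,2 \right)} + 5 \left(-7\right)\right) = \left(-18 - 32\right) 19 \left(\frac{3}{4} \cdot 2 + 5 \left(-7\right)\right) = \left(-50\right) 19 \left(\frac{3}{2} - 35\right) = \left(-950\right) \left(- \frac{67}{2}\right) = 31825$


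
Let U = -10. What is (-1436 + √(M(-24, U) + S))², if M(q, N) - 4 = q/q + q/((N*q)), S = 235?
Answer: (14360 - √23990)²/100 ≈ 2.0179e+6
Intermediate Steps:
M(q, N) = 5 + 1/N (M(q, N) = 4 + (q/q + q/((N*q))) = 4 + (1 + q*(1/(N*q))) = 4 + (1 + 1/N) = 5 + 1/N)
(-1436 + √(M(-24, U) + S))² = (-1436 + √((5 + 1/(-10)) + 235))² = (-1436 + √((5 - ⅒) + 235))² = (-1436 + √(49/10 + 235))² = (-1436 + √(2399/10))² = (-1436 + √23990/10)²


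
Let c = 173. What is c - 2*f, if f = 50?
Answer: 73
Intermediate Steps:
c - 2*f = 173 - 2*50 = 173 - 1*100 = 173 - 100 = 73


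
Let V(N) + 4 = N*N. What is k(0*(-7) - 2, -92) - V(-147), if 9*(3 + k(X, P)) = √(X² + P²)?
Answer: -21608 + 2*√2117/9 ≈ -21598.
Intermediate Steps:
V(N) = -4 + N² (V(N) = -4 + N*N = -4 + N²)
k(X, P) = -3 + √(P² + X²)/9 (k(X, P) = -3 + √(X² + P²)/9 = -3 + √(P² + X²)/9)
k(0*(-7) - 2, -92) - V(-147) = (-3 + √((-92)² + (0*(-7) - 2)²)/9) - (-4 + (-147)²) = (-3 + √(8464 + (0 - 2)²)/9) - (-4 + 21609) = (-3 + √(8464 + (-2)²)/9) - 1*21605 = (-3 + √(8464 + 4)/9) - 21605 = (-3 + √8468/9) - 21605 = (-3 + (2*√2117)/9) - 21605 = (-3 + 2*√2117/9) - 21605 = -21608 + 2*√2117/9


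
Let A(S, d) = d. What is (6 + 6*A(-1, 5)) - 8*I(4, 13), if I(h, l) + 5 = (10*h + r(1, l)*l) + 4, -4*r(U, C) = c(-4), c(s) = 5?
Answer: -146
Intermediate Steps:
r(U, C) = -5/4 (r(U, C) = -1/4*5 = -5/4)
I(h, l) = -1 + 10*h - 5*l/4 (I(h, l) = -5 + ((10*h - 5*l/4) + 4) = -5 + (4 + 10*h - 5*l/4) = -1 + 10*h - 5*l/4)
(6 + 6*A(-1, 5)) - 8*I(4, 13) = (6 + 6*5) - 8*(-1 + 10*4 - 5/4*13) = (6 + 30) - 8*(-1 + 40 - 65/4) = 36 - 8*91/4 = 36 - 182 = -146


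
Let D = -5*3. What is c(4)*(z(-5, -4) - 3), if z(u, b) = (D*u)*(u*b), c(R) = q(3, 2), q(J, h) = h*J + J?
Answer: 13473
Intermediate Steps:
q(J, h) = J + J*h (q(J, h) = J*h + J = J + J*h)
D = -15
c(R) = 9 (c(R) = 3*(1 + 2) = 3*3 = 9)
z(u, b) = -15*b*u**2 (z(u, b) = (-15*u)*(u*b) = (-15*u)*(b*u) = -15*b*u**2)
c(4)*(z(-5, -4) - 3) = 9*(-15*(-4)*(-5)**2 - 3) = 9*(-15*(-4)*25 - 3) = 9*(1500 - 3) = 9*1497 = 13473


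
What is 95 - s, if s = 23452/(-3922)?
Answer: 198021/1961 ≈ 100.98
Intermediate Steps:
s = -11726/1961 (s = 23452*(-1/3922) = -11726/1961 ≈ -5.9796)
95 - s = 95 - 1*(-11726/1961) = 95 + 11726/1961 = 198021/1961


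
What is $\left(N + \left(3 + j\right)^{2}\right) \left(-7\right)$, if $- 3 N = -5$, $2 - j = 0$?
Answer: $- \frac{560}{3} \approx -186.67$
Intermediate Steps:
$j = 2$ ($j = 2 - 0 = 2 + 0 = 2$)
$N = \frac{5}{3}$ ($N = \left(- \frac{1}{3}\right) \left(-5\right) = \frac{5}{3} \approx 1.6667$)
$\left(N + \left(3 + j\right)^{2}\right) \left(-7\right) = \left(\frac{5}{3} + \left(3 + 2\right)^{2}\right) \left(-7\right) = \left(\frac{5}{3} + 5^{2}\right) \left(-7\right) = \left(\frac{5}{3} + 25\right) \left(-7\right) = \frac{80}{3} \left(-7\right) = - \frac{560}{3}$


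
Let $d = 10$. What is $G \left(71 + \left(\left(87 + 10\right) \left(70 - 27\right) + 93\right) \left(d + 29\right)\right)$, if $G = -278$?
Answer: $-46250026$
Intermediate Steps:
$G \left(71 + \left(\left(87 + 10\right) \left(70 - 27\right) + 93\right) \left(d + 29\right)\right) = - 278 \left(71 + \left(\left(87 + 10\right) \left(70 - 27\right) + 93\right) \left(10 + 29\right)\right) = - 278 \left(71 + \left(97 \cdot 43 + 93\right) 39\right) = - 278 \left(71 + \left(4171 + 93\right) 39\right) = - 278 \left(71 + 4264 \cdot 39\right) = - 278 \left(71 + 166296\right) = \left(-278\right) 166367 = -46250026$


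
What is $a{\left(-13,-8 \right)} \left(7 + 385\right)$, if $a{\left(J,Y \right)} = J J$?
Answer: $66248$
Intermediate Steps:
$a{\left(J,Y \right)} = J^{2}$
$a{\left(-13,-8 \right)} \left(7 + 385\right) = \left(-13\right)^{2} \left(7 + 385\right) = 169 \cdot 392 = 66248$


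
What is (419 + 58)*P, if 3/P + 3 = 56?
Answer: 27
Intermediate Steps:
P = 3/53 (P = 3/(-3 + 56) = 3/53 ≈ 0.056604)
(419 + 58)*P = (419 + 58)*(3/53) = 477*(3/53) = 27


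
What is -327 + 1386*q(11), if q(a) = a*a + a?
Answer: 182625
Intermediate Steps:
q(a) = a + a² (q(a) = a² + a = a + a²)
-327 + 1386*q(11) = -327 + 1386*(11*(1 + 11)) = -327 + 1386*(11*12) = -327 + 1386*132 = -327 + 182952 = 182625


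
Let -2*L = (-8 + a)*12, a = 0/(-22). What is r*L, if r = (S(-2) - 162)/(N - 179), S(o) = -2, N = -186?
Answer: 7872/365 ≈ 21.567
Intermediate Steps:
r = 164/365 (r = (-2 - 162)/(-186 - 179) = -164/(-365) = -164*(-1/365) = 164/365 ≈ 0.44932)
a = 0 (a = 0*(-1/22) = 0)
L = 48 (L = -(-8 + 0)*12/2 = -(-4)*12 = -½*(-96) = 48)
r*L = (164/365)*48 = 7872/365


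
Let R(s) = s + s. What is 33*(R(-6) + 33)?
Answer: 693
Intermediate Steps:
R(s) = 2*s
33*(R(-6) + 33) = 33*(2*(-6) + 33) = 33*(-12 + 33) = 33*21 = 693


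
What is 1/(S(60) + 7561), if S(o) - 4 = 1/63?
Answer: 63/476596 ≈ 0.00013219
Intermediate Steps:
S(o) = 253/63 (S(o) = 4 + 1/63 = 253/63)
1/(S(60) + 7561) = 1/(253/63 + 7561) = 1/(476596/63) = 63/476596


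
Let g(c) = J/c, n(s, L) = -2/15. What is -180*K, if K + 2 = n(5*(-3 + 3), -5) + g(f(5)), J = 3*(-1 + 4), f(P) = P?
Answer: 60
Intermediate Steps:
n(s, L) = -2/15 (n(s, L) = -2*1/15 = -2/15)
J = 9 (J = 3*3 = 9)
g(c) = 9/c
K = -⅓ (K = -2 + (-2/15 + 9/5) = -2 + 5/3 = -⅓ ≈ -0.33333)
-180*K = -180*(-⅓) = 60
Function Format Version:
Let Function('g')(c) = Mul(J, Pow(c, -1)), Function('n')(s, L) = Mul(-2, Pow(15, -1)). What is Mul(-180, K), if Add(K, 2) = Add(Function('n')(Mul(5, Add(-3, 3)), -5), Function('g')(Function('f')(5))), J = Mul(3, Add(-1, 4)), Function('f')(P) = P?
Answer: 60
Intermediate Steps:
Function('n')(s, L) = Rational(-2, 15) (Function('n')(s, L) = Mul(-2, Rational(1, 15)) = Rational(-2, 15))
J = 9 (J = Mul(3, 3) = 9)
Function('g')(c) = Mul(9, Pow(c, -1))
K = Rational(-1, 3) (K = Add(-2, Add(Rational(-2, 15), Mul(9, Pow(5, -1)))) = Add(-2, Add(Rational(-2, 15), Mul(9, Rational(1, 5)))) = Add(-2, Add(Rational(-2, 15), Rational(9, 5))) = Add(-2, Rational(5, 3)) = Rational(-1, 3) ≈ -0.33333)
Mul(-180, K) = Mul(-180, Rational(-1, 3)) = 60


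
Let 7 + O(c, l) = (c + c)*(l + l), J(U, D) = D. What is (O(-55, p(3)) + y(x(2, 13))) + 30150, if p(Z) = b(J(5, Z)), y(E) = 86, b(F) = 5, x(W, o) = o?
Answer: 29129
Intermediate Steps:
p(Z) = 5
O(c, l) = -7 + 4*c*l (O(c, l) = -7 + (c + c)*(l + l) = -7 + (2*c)*(2*l) = -7 + 4*c*l)
(O(-55, p(3)) + y(x(2, 13))) + 30150 = ((-7 + 4*(-55)*5) + 86) + 30150 = ((-7 - 1100) + 86) + 30150 = (-1107 + 86) + 30150 = -1021 + 30150 = 29129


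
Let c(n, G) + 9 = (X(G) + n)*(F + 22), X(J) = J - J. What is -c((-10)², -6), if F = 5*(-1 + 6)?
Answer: -4691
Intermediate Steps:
F = 25 (F = 5*5 = 25)
X(J) = 0
c(n, G) = -9 + 47*n (c(n, G) = -9 + (0 + n)*(25 + 22) = -9 + n*47 = -9 + 47*n)
-c((-10)², -6) = -(-9 + 47*(-10)²) = -(-9 + 47*100) = -(-9 + 4700) = -1*4691 = -4691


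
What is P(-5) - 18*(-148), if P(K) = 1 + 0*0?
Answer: 2665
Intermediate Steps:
P(K) = 1 (P(K) = 1 + 0 = 1)
P(-5) - 18*(-148) = 1 - 18*(-148) = 1 + 2664 = 2665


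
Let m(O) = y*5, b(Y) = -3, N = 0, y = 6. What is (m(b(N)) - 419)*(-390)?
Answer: 151710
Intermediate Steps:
m(O) = 30 (m(O) = 6*5 = 30)
(m(b(N)) - 419)*(-390) = (30 - 419)*(-390) = -389*(-390) = 151710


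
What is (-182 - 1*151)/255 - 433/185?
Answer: -11468/3145 ≈ -3.6464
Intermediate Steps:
(-182 - 1*151)/255 - 433/185 = (-182 - 151)*(1/255) - 433*1/185 = -333*1/255 - 433/185 = -111/85 - 433/185 = -11468/3145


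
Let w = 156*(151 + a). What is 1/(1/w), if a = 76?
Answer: 35412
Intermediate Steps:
w = 35412 (w = 156*(151 + 76) = 156*227 = 35412)
1/(1/w) = 1/(1/35412) = 35412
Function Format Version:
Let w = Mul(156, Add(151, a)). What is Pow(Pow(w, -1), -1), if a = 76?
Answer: 35412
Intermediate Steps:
w = 35412 (w = Mul(156, Add(151, 76)) = Mul(156, 227) = 35412)
Pow(Pow(w, -1), -1) = Pow(Pow(35412, -1), -1) = Pow(Rational(1, 35412), -1) = 35412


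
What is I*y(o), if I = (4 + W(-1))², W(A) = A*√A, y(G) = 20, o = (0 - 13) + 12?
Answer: 300 - 160*I ≈ 300.0 - 160.0*I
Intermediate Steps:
o = -1 (o = -13 + 12 = -1)
W(A) = A^(3/2)
I = (4 - I)² (I = (4 + (-1)^(3/2))² = (4 - I)² ≈ 15.0 - 8.0*I)
I*y(o) = (4 - I)²*20 = 20*(4 - I)²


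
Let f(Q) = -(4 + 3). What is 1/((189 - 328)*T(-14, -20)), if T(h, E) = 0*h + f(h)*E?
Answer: -1/19460 ≈ -5.1387e-5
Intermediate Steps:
f(Q) = -7 (f(Q) = -1*7 = -7)
T(h, E) = -7*E (T(h, E) = 0*h - 7*E = 0 - 7*E = -7*E)
1/((189 - 328)*T(-14, -20)) = 1/((189 - 328)*(-7*(-20))) = 1/(-139*140) = 1/(-19460) = -1/19460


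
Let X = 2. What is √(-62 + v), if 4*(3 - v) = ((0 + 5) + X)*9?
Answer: I*√299/2 ≈ 8.6458*I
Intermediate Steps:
v = -51/4 (v = 3 - ((0 + 5) + 2)*9/4 = 3 - (5 + 2)*9/4 = 3 - 7*9/4 = 3 - ¼*63 = 3 - 63/4 = -51/4 ≈ -12.750)
√(-62 + v) = √(-62 - 51/4) = √(-299/4) = I*√299/2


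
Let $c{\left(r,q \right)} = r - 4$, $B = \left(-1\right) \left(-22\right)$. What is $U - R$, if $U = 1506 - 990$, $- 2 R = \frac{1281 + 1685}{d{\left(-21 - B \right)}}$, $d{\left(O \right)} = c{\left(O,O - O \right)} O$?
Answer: $\frac{1044319}{2021} \approx 516.73$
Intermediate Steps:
$B = 22$
$c{\left(r,q \right)} = -4 + r$
$d{\left(O \right)} = O \left(-4 + O\right)$ ($d{\left(O \right)} = \left(-4 + O\right) O = O \left(-4 + O\right)$)
$R = - \frac{1483}{2021}$ ($R = - \frac{\left(1281 + 1685\right) \frac{1}{\left(-21 - 22\right) \left(-4 - 43\right)}}{2} = - \frac{2966 \frac{1}{\left(-21 - 22\right) \left(-4 - 43\right)}}{2} = - \frac{2966 \frac{1}{\left(-43\right) \left(-4 - 43\right)}}{2} = - \frac{2966 \frac{1}{\left(-43\right) \left(-47\right)}}{2} = - \frac{2966 \cdot \frac{1}{2021}}{2} = \left(- \frac{1}{2}\right) \frac{2966}{2021} = - \frac{1483}{2021} \approx -0.7338$)
$U = 516$
$U - R = 516 - - \frac{1483}{2021} = 516 + \frac{1483}{2021} = \frac{1044319}{2021}$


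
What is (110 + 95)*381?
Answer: 78105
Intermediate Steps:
(110 + 95)*381 = 205*381 = 78105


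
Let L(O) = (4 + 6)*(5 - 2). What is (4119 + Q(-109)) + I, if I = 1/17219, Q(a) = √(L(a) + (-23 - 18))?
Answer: 70925062/17219 + I*√11 ≈ 4119.0 + 3.3166*I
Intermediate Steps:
L(O) = 30 (L(O) = 10*3 = 30)
Q(a) = I*√11 (Q(a) = √(30 + (-23 - 18)) = √(30 - 41) = √(-11) = I*√11)
I = 1/17219 ≈ 5.8075e-5
(4119 + Q(-109)) + I = (4119 + I*√11) + 1/17219 = 70925062/17219 + I*√11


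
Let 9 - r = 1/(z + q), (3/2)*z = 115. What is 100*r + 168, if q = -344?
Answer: 428418/401 ≈ 1068.4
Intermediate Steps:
z = 230/3 (z = (⅔)*115 = 230/3 ≈ 76.667)
r = 7221/802 (r = 9 - 1/(230/3 - 344) = 9 - 1/(-802/3) = 9 - 1*(-3/802) = 9 + 3/802 = 7221/802 ≈ 9.0037)
100*r + 168 = 100*(7221/802) + 168 = 361050/401 + 168 = 428418/401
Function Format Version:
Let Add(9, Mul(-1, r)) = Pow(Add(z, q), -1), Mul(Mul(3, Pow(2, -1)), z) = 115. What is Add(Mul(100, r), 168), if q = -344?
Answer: Rational(428418, 401) ≈ 1068.4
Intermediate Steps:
z = Rational(230, 3) (z = Mul(Rational(2, 3), 115) = Rational(230, 3) ≈ 76.667)
r = Rational(7221, 802) (r = Add(9, Mul(-1, Pow(Add(Rational(230, 3), -344), -1))) = Add(9, Mul(-1, Pow(Rational(-802, 3), -1))) = Add(9, Mul(-1, Rational(-3, 802))) = Add(9, Rational(3, 802)) = Rational(7221, 802) ≈ 9.0037)
Add(Mul(100, r), 168) = Add(Mul(100, Rational(7221, 802)), 168) = Add(Rational(361050, 401), 168) = Rational(428418, 401)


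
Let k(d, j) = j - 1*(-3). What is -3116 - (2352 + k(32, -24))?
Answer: -5447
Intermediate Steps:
k(d, j) = 3 + j (k(d, j) = j + 3 = 3 + j)
-3116 - (2352 + k(32, -24)) = -3116 - (2352 + (3 - 24)) = -3116 - (2352 - 21) = -3116 - 1*2331 = -3116 - 2331 = -5447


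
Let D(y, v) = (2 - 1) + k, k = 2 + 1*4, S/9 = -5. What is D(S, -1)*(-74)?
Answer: -518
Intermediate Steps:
S = -45 (S = 9*(-5) = -45)
k = 6 (k = 2 + 4 = 6)
D(y, v) = 7 (D(y, v) = (2 - 1) + 6 = 1 + 6 = 7)
D(S, -1)*(-74) = 7*(-74) = -518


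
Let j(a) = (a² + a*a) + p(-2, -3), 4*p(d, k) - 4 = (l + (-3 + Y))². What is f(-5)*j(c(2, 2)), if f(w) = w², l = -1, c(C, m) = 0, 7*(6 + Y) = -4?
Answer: 35450/49 ≈ 723.47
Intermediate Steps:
Y = -46/7 (Y = -6 + (⅐)*(-4) = -6 - 4/7 = -46/7 ≈ -6.5714)
p(d, k) = 1418/49 (p(d, k) = 1 + (-1 + (-3 - 46/7))²/4 = 1 + (-1 - 67/7)²/4 = 1 + (-74/7)²/4 = 1 + (¼)*(5476/49) = 1 + 1369/49 = 1418/49)
j(a) = 1418/49 + 2*a² (j(a) = (a² + a*a) + 1418/49 = (a² + a²) + 1418/49 = 2*a² + 1418/49 = 1418/49 + 2*a²)
f(-5)*j(c(2, 2)) = (-5)²*(1418/49 + 2*0²) = 25*(1418/49 + 2*0) = 25*(1418/49 + 0) = 25*(1418/49) = 35450/49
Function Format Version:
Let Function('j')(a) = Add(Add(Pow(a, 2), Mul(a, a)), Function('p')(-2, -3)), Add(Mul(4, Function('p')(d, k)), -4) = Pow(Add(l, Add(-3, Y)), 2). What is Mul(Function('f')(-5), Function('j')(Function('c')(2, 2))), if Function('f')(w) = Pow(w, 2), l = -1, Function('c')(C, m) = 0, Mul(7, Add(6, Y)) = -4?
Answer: Rational(35450, 49) ≈ 723.47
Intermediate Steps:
Y = Rational(-46, 7) (Y = Add(-6, Mul(Rational(1, 7), -4)) = Add(-6, Rational(-4, 7)) = Rational(-46, 7) ≈ -6.5714)
Function('p')(d, k) = Rational(1418, 49) (Function('p')(d, k) = Add(1, Mul(Rational(1, 4), Pow(Add(-1, Add(-3, Rational(-46, 7))), 2))) = Add(1, Mul(Rational(1, 4), Pow(Add(-1, Rational(-67, 7)), 2))) = Add(1, Mul(Rational(1, 4), Pow(Rational(-74, 7), 2))) = Add(1, Mul(Rational(1, 4), Rational(5476, 49))) = Add(1, Rational(1369, 49)) = Rational(1418, 49))
Function('j')(a) = Add(Rational(1418, 49), Mul(2, Pow(a, 2))) (Function('j')(a) = Add(Add(Pow(a, 2), Mul(a, a)), Rational(1418, 49)) = Add(Add(Pow(a, 2), Pow(a, 2)), Rational(1418, 49)) = Add(Mul(2, Pow(a, 2)), Rational(1418, 49)) = Add(Rational(1418, 49), Mul(2, Pow(a, 2))))
Mul(Function('f')(-5), Function('j')(Function('c')(2, 2))) = Mul(Pow(-5, 2), Add(Rational(1418, 49), Mul(2, Pow(0, 2)))) = Mul(25, Add(Rational(1418, 49), Mul(2, 0))) = Mul(25, Add(Rational(1418, 49), 0)) = Mul(25, Rational(1418, 49)) = Rational(35450, 49)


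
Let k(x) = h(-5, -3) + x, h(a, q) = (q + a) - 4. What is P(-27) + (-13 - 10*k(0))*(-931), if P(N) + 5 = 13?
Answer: -99609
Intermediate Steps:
h(a, q) = -4 + a + q (h(a, q) = (a + q) - 4 = -4 + a + q)
P(N) = 8 (P(N) = -5 + 13 = 8)
k(x) = -12 + x (k(x) = (-4 - 5 - 3) + x = -12 + x)
P(-27) + (-13 - 10*k(0))*(-931) = 8 + (-13 - 10*(-12 + 0))*(-931) = 8 + (-13 - 10*(-12))*(-931) = 8 + (-13 + 120)*(-931) = 8 + 107*(-931) = 8 - 99617 = -99609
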